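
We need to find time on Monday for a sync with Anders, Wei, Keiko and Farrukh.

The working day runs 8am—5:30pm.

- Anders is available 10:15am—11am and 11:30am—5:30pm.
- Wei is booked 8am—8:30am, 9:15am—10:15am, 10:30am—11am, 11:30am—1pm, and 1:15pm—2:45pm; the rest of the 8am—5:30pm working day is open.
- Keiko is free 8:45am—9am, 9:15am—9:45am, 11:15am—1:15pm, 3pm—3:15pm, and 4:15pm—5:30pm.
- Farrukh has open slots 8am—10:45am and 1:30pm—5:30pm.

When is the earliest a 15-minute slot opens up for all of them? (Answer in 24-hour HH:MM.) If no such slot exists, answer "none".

15:00

Wei free within 08:00–17:30: 08:30–09:15, 10:15–10:30, 11:00–11:30, 13:00–13:15, 14:45–17:30.
Anders ∩ Wei: 10:15–10:30, 13:00–13:15, 14:45–17:30.
Anders ∩ Wei ∩ Keiko: 13:00–13:15, 15:00–15:15, 16:15–17:30.
Anders ∩ Wei ∩ Keiko ∩ Farrukh: 15:00–15:15, 16:15–17:30.
Windows ≥ 15 min: 15:00–15:15, 16:15–17:30.
Earliest such window starts at 15:00.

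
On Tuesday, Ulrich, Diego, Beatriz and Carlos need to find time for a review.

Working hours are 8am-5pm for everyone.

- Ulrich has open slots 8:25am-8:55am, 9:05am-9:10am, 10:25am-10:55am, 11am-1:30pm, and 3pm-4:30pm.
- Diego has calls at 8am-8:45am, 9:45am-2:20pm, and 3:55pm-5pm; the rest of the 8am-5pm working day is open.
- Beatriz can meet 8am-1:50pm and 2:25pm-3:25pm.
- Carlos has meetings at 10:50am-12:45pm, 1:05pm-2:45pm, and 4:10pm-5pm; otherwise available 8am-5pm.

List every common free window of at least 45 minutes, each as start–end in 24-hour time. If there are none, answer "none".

Diego free within 08:00–17:00: 08:45–09:45, 14:20–15:55.
Carlos free within 08:00–17:00: 08:00–10:50, 12:45–13:05, 14:45–16:10.
Ulrich ∩ Diego: 08:45–08:55, 09:05–09:10, 15:00–15:55.
Ulrich ∩ Diego ∩ Beatriz: 08:45–08:55, 09:05–09:10, 15:00–15:25.
Ulrich ∩ Diego ∩ Beatriz ∩ Carlos: 08:45–08:55, 09:05–09:10, 15:00–15:25.
Windows ≥ 45 min: (none).

none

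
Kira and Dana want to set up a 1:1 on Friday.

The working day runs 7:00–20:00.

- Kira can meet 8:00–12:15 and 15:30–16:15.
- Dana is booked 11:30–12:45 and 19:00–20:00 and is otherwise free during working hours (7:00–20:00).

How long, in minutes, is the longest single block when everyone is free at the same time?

210 minutes

Dana free within 07:00–20:00: 07:00–11:30, 12:45–19:00.
Kira ∩ Dana: 08:00–11:30, 15:30–16:15.
Common window lengths: 210, 45 min; longest is 210.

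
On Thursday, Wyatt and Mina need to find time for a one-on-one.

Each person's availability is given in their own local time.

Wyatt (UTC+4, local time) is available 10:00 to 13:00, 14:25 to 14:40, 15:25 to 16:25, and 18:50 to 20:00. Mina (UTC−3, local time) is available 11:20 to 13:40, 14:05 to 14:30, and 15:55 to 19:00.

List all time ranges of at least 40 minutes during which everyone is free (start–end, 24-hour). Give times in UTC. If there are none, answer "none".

Wyatt → UTC: 06:00–09:00, 10:25–10:40, 11:25–12:25, 14:50–16:00.
Mina → UTC: 14:20–16:40, 17:05–17:30, 18:55–22:00.
Wyatt ∩ Mina: 14:50–16:00.
Windows ≥ 40 min: 14:50–16:00.

14:50–16:00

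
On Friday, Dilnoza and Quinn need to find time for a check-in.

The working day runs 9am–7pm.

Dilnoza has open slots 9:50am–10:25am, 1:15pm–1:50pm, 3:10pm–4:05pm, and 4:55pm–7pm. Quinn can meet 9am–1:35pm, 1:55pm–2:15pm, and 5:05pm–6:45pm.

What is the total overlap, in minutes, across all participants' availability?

Dilnoza ∩ Quinn: 09:50–10:25, 13:15–13:35, 17:05–18:45.
Total common minutes: 35 + 20 + 100 = 155.

155 minutes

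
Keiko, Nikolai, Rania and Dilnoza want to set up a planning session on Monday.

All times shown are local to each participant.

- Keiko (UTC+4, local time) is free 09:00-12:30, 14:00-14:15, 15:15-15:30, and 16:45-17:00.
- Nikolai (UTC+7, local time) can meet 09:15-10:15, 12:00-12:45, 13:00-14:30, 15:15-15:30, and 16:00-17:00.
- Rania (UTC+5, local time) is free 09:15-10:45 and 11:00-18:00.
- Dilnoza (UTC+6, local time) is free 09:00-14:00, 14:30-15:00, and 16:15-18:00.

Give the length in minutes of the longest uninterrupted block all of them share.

Keiko → UTC: 05:00–08:30, 10:00–10:15, 11:15–11:30, 12:45–13:00.
Nikolai → UTC: 02:15–03:15, 05:00–05:45, 06:00–07:30, 08:15–08:30, 09:00–10:00.
Rania → UTC: 04:15–05:45, 06:00–13:00.
Dilnoza → UTC: 03:00–08:00, 08:30–09:00, 10:15–12:00.
Keiko ∩ Nikolai: 05:00–05:45, 06:00–07:30, 08:15–08:30.
Keiko ∩ Nikolai ∩ Rania: 05:00–05:45, 06:00–07:30, 08:15–08:30.
Keiko ∩ Nikolai ∩ Rania ∩ Dilnoza: 05:00–05:45, 06:00–07:30.
Common window lengths: 45, 90 min; longest is 90.

90 minutes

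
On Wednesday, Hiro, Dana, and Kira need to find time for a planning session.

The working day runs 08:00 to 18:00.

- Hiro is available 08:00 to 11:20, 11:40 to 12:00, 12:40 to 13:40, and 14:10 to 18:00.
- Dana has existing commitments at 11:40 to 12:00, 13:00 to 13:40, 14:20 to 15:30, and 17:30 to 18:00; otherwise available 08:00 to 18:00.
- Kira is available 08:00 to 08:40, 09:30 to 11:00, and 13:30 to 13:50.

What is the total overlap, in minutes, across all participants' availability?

Dana free within 08:00–18:00: 08:00–11:40, 12:00–13:00, 13:40–14:20, 15:30–17:30.
Hiro ∩ Dana: 08:00–11:20, 12:40–13:00, 14:10–14:20, 15:30–17:30.
Hiro ∩ Dana ∩ Kira: 08:00–08:40, 09:30–11:00.
Total common minutes: 40 + 90 = 130.

130 minutes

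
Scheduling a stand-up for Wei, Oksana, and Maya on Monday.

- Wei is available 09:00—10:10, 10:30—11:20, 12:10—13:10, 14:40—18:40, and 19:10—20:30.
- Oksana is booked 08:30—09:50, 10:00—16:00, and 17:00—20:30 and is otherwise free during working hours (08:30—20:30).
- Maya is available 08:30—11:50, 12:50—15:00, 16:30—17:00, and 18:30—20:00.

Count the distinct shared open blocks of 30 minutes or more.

1

Oksana free within 08:30–20:30: 09:50–10:00, 16:00–17:00.
Wei ∩ Oksana: 09:50–10:00, 16:00–17:00.
Wei ∩ Oksana ∩ Maya: 09:50–10:00, 16:30–17:00.
Windows ≥ 30 min: 16:30–17:00.
That's 1 window.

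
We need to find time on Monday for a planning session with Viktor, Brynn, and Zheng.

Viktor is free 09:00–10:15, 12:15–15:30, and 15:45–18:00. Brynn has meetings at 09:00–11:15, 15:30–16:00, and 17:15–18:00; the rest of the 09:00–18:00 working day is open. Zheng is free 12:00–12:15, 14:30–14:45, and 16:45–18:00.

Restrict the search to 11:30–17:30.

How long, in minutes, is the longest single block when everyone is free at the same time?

Brynn free within 09:00–18:00: 11:15–15:30, 16:00–17:15.
Viktor ∩ Brynn: 12:15–15:30, 16:00–17:15.
Viktor ∩ Brynn ∩ Zheng: 14:30–14:45, 16:45–17:15.
Restricted to 11:30–17:30: 14:30–14:45, 16:45–17:15.
Common window lengths: 15, 30 min; longest is 30.

30 minutes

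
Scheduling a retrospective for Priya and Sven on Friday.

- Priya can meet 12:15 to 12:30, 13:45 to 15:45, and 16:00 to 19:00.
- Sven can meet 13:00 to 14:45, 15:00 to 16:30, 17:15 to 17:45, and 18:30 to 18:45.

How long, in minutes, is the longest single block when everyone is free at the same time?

60 minutes

Priya ∩ Sven: 13:45–14:45, 15:00–15:45, 16:00–16:30, 17:15–17:45, 18:30–18:45.
Common window lengths: 60, 45, 30, 30, 15 min; longest is 60.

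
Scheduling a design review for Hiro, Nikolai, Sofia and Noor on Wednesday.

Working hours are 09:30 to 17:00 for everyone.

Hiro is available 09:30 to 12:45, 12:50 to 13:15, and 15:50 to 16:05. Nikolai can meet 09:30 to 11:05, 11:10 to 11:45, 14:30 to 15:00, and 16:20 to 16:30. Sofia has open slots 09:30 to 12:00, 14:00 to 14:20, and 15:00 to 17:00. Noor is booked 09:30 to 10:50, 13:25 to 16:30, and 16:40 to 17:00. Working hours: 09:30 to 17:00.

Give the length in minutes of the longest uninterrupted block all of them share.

35 minutes

Noor free within 09:30–17:00: 10:50–13:25, 16:30–16:40.
Hiro ∩ Nikolai: 09:30–11:05, 11:10–11:45.
Hiro ∩ Nikolai ∩ Sofia: 09:30–11:05, 11:10–11:45.
Hiro ∩ Nikolai ∩ Sofia ∩ Noor: 10:50–11:05, 11:10–11:45.
Common window lengths: 15, 35 min; longest is 35.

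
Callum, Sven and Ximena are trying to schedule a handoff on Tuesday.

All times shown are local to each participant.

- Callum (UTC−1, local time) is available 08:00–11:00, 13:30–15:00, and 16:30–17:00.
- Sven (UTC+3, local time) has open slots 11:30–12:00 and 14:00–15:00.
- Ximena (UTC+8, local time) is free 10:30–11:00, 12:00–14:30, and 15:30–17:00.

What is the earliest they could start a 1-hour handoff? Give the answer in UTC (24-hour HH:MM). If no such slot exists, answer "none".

none

Callum → UTC: 09:00–12:00, 14:30–16:00, 17:30–18:00.
Sven → UTC: 08:30–09:00, 11:00–12:00.
Ximena → UTC: 02:30–03:00, 04:00–06:30, 07:30–09:00.
Callum ∩ Sven: 11:00–12:00.
Callum ∩ Sven ∩ Ximena: (none).
Windows ≥ 60 min: (none).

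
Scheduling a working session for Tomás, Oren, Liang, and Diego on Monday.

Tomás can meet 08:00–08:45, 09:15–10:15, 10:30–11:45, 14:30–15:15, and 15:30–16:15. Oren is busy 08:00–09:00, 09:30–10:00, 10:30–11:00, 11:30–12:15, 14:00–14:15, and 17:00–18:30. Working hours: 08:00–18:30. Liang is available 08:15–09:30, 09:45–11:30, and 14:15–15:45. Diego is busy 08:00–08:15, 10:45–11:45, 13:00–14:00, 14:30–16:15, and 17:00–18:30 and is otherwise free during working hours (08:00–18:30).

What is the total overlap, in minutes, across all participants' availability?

30 minutes

Oren free within 08:00–18:30: 09:00–09:30, 10:00–10:30, 11:00–11:30, 12:15–14:00, 14:15–17:00.
Diego free within 08:00–18:30: 08:15–10:45, 11:45–13:00, 14:00–14:30, 16:15–17:00.
Tomás ∩ Oren: 09:15–09:30, 10:00–10:15, 11:00–11:30, 14:30–15:15, 15:30–16:15.
Tomás ∩ Oren ∩ Liang: 09:15–09:30, 10:00–10:15, 11:00–11:30, 14:30–15:15, 15:30–15:45.
Tomás ∩ Oren ∩ Liang ∩ Diego: 09:15–09:30, 10:00–10:15.
Total common minutes: 15 + 15 = 30.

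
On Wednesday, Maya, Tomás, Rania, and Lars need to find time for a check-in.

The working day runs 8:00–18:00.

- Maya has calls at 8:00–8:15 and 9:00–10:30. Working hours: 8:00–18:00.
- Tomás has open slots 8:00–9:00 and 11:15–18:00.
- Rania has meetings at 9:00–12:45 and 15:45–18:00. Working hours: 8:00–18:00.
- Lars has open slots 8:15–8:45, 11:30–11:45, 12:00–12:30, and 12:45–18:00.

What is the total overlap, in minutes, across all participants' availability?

Maya free within 08:00–18:00: 08:15–09:00, 10:30–18:00.
Rania free within 08:00–18:00: 08:00–09:00, 12:45–15:45.
Maya ∩ Tomás: 08:15–09:00, 11:15–18:00.
Maya ∩ Tomás ∩ Rania: 08:15–09:00, 12:45–15:45.
Maya ∩ Tomás ∩ Rania ∩ Lars: 08:15–08:45, 12:45–15:45.
Total common minutes: 30 + 180 = 210.

210 minutes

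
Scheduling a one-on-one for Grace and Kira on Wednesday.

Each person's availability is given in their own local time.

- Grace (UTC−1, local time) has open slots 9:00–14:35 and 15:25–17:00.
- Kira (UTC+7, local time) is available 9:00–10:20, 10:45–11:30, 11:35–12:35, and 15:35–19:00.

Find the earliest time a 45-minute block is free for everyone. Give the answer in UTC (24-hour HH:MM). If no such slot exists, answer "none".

10:00

Grace → UTC: 10:00–15:35, 16:25–18:00.
Kira → UTC: 02:00–03:20, 03:45–04:30, 04:35–05:35, 08:35–12:00.
Grace ∩ Kira: 10:00–12:00.
Windows ≥ 45 min: 10:00–12:00.
Earliest such window starts at 10:00.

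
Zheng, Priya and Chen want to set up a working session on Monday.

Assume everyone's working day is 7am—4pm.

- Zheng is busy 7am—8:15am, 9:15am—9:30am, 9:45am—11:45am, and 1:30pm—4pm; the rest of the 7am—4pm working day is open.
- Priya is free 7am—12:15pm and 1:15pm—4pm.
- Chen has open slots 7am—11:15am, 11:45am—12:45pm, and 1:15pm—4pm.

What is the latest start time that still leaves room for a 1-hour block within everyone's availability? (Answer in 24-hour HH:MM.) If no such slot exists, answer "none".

Zheng free within 07:00–16:00: 08:15–09:15, 09:30–09:45, 11:45–13:30.
Zheng ∩ Priya: 08:15–09:15, 09:30–09:45, 11:45–12:15, 13:15–13:30.
Zheng ∩ Priya ∩ Chen: 08:15–09:15, 09:30–09:45, 11:45–12:15, 13:15–13:30.
Windows ≥ 60 min: 08:15–09:15.
Latest start in the last window 08:15–09:15 is 09:15 − 60 min = 08:15.

08:15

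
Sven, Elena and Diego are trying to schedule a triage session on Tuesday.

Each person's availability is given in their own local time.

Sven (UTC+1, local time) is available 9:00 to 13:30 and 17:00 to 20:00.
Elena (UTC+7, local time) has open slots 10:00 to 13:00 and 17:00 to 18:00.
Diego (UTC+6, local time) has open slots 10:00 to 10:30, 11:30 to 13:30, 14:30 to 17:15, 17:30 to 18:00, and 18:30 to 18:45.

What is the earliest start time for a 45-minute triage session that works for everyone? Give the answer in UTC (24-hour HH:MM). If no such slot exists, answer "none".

10:00

Sven → UTC: 08:00–12:30, 16:00–19:00.
Elena → UTC: 03:00–06:00, 10:00–11:00.
Diego → UTC: 04:00–04:30, 05:30–07:30, 08:30–11:15, 11:30–12:00, 12:30–12:45.
Sven ∩ Elena: 10:00–11:00.
Sven ∩ Elena ∩ Diego: 10:00–11:00.
Windows ≥ 45 min: 10:00–11:00.
Earliest such window starts at 10:00.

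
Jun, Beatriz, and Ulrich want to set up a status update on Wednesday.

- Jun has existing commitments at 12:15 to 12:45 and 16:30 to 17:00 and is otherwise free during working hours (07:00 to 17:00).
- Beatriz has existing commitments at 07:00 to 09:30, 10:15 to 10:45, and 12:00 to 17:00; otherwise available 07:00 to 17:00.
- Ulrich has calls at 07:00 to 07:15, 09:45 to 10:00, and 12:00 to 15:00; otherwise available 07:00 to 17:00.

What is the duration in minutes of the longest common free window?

75 minutes

Jun free within 07:00–17:00: 07:00–12:15, 12:45–16:30.
Beatriz free within 07:00–17:00: 09:30–10:15, 10:45–12:00.
Ulrich free within 07:00–17:00: 07:15–09:45, 10:00–12:00, 15:00–17:00.
Jun ∩ Beatriz: 09:30–10:15, 10:45–12:00.
Jun ∩ Beatriz ∩ Ulrich: 09:30–09:45, 10:00–10:15, 10:45–12:00.
Common window lengths: 15, 15, 75 min; longest is 75.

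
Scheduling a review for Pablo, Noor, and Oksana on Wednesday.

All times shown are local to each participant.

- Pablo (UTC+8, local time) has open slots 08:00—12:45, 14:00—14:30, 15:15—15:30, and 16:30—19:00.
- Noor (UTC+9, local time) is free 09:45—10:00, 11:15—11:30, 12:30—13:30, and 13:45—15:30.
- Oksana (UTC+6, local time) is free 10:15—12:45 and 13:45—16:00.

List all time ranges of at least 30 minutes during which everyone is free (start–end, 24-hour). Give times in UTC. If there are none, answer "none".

06:00–06:30

Pablo → UTC: 00:00–04:45, 06:00–06:30, 07:15–07:30, 08:30–11:00.
Noor → UTC: 00:45–01:00, 02:15–02:30, 03:30–04:30, 04:45–06:30.
Oksana → UTC: 04:15–06:45, 07:45–10:00.
Pablo ∩ Noor: 00:45–01:00, 02:15–02:30, 03:30–04:30, 06:00–06:30.
Pablo ∩ Noor ∩ Oksana: 04:15–04:30, 06:00–06:30.
Windows ≥ 30 min: 06:00–06:30.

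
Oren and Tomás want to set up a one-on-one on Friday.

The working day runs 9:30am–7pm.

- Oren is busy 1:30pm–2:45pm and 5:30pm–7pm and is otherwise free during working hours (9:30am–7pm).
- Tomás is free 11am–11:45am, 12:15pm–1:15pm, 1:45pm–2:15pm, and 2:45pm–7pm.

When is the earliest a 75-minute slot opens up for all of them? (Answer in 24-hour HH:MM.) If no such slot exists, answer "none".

Oren free within 09:30–19:00: 09:30–13:30, 14:45–17:30.
Oren ∩ Tomás: 11:00–11:45, 12:15–13:15, 14:45–17:30.
Windows ≥ 75 min: 14:45–17:30.
Earliest such window starts at 14:45.

14:45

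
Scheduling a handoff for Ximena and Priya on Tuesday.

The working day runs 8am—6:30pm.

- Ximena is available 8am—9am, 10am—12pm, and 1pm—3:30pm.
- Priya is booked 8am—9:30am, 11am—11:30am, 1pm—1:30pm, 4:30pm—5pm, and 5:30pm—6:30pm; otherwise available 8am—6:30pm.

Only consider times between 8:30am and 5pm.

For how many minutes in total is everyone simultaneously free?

210 minutes

Priya free within 08:00–18:30: 09:30–11:00, 11:30–13:00, 13:30–16:30, 17:00–17:30.
Ximena ∩ Priya: 10:00–11:00, 11:30–12:00, 13:30–15:30.
Restricted to 08:30–17:00: 10:00–11:00, 11:30–12:00, 13:30–15:30.
Total common minutes: 60 + 30 + 120 = 210.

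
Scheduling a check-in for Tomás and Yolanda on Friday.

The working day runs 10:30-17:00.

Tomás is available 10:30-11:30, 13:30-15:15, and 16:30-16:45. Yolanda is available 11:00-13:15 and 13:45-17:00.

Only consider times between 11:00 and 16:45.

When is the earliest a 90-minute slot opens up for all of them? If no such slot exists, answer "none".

Tomás ∩ Yolanda: 11:00–11:30, 13:45–15:15, 16:30–16:45.
Restricted to 11:00–16:45: 11:00–11:30, 13:45–15:15, 16:30–16:45.
Windows ≥ 90 min: 13:45–15:15.
Earliest such window starts at 13:45.

13:45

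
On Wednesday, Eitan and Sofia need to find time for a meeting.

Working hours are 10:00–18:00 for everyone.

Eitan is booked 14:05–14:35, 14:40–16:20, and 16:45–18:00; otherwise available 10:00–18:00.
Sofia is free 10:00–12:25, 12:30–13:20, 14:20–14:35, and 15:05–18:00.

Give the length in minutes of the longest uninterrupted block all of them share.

145 minutes

Eitan free within 10:00–18:00: 10:00–14:05, 14:35–14:40, 16:20–16:45.
Eitan ∩ Sofia: 10:00–12:25, 12:30–13:20, 16:20–16:45.
Common window lengths: 145, 50, 25 min; longest is 145.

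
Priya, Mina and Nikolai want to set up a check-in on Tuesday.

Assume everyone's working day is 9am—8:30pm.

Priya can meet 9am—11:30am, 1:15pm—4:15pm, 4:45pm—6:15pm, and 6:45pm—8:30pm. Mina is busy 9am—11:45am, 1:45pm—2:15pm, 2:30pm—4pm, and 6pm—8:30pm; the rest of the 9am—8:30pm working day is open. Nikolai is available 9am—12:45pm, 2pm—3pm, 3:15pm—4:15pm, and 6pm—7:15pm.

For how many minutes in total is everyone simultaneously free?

30 minutes

Mina free within 09:00–20:30: 11:45–13:45, 14:15–14:30, 16:00–18:00.
Priya ∩ Mina: 13:15–13:45, 14:15–14:30, 16:00–16:15, 16:45–18:00.
Priya ∩ Mina ∩ Nikolai: 14:15–14:30, 16:00–16:15.
Total common minutes: 15 + 15 = 30.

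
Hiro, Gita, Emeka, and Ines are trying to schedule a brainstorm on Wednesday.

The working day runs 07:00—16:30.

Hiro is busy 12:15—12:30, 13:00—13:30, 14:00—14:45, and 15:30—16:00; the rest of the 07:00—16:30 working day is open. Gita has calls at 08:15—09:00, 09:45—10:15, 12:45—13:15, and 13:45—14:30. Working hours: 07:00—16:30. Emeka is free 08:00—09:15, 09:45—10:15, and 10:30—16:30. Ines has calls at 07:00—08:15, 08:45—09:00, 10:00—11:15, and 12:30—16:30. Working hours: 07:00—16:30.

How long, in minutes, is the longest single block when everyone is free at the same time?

60 minutes

Hiro free within 07:00–16:30: 07:00–12:15, 12:30–13:00, 13:30–14:00, 14:45–15:30, 16:00–16:30.
Gita free within 07:00–16:30: 07:00–08:15, 09:00–09:45, 10:15–12:45, 13:15–13:45, 14:30–16:30.
Ines free within 07:00–16:30: 08:15–08:45, 09:00–10:00, 11:15–12:30.
Hiro ∩ Gita: 07:00–08:15, 09:00–09:45, 10:15–12:15, 12:30–12:45, 13:30–13:45, 14:45–15:30, 16:00–16:30.
Hiro ∩ Gita ∩ Emeka: 08:00–08:15, 09:00–09:15, 10:30–12:15, 12:30–12:45, 13:30–13:45, 14:45–15:30, 16:00–16:30.
Hiro ∩ Gita ∩ Emeka ∩ Ines: 09:00–09:15, 11:15–12:15.
Common window lengths: 15, 60 min; longest is 60.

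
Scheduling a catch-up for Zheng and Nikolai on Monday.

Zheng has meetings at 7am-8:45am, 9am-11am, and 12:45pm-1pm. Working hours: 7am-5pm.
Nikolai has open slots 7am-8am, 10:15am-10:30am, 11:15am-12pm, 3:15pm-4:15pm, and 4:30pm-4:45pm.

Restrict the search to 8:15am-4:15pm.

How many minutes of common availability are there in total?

105 minutes

Zheng free within 07:00–17:00: 08:45–09:00, 11:00–12:45, 13:00–17:00.
Zheng ∩ Nikolai: 11:15–12:00, 15:15–16:15, 16:30–16:45.
Restricted to 08:15–16:15: 11:15–12:00, 15:15–16:15.
Total common minutes: 45 + 60 = 105.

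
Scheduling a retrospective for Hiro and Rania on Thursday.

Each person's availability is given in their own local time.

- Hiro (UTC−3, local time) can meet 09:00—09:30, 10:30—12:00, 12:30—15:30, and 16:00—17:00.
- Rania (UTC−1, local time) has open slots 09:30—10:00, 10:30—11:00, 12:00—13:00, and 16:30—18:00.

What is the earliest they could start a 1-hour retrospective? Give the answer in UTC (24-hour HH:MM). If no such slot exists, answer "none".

Hiro → UTC: 12:00–12:30, 13:30–15:00, 15:30–18:30, 19:00–20:00.
Rania → UTC: 10:30–11:00, 11:30–12:00, 13:00–14:00, 17:30–19:00.
Hiro ∩ Rania: 13:30–14:00, 17:30–18:30.
Windows ≥ 60 min: 17:30–18:30.
Earliest such window starts at 17:30.

17:30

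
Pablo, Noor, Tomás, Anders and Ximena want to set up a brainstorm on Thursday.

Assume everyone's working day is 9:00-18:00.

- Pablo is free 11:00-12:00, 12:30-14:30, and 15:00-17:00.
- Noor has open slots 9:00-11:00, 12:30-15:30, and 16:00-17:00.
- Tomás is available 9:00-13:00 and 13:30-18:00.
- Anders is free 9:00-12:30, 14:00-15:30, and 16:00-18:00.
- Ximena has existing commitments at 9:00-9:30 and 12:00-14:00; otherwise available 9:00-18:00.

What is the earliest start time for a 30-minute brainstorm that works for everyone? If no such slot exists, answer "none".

14:00

Ximena free within 09:00–18:00: 09:30–12:00, 14:00–18:00.
Pablo ∩ Noor: 12:30–14:30, 15:00–15:30, 16:00–17:00.
Pablo ∩ Noor ∩ Tomás: 12:30–13:00, 13:30–14:30, 15:00–15:30, 16:00–17:00.
Pablo ∩ Noor ∩ Tomás ∩ Anders: 14:00–14:30, 15:00–15:30, 16:00–17:00.
Pablo ∩ Noor ∩ Tomás ∩ Anders ∩ Ximena: 14:00–14:30, 15:00–15:30, 16:00–17:00.
Windows ≥ 30 min: 14:00–14:30, 15:00–15:30, 16:00–17:00.
Earliest such window starts at 14:00.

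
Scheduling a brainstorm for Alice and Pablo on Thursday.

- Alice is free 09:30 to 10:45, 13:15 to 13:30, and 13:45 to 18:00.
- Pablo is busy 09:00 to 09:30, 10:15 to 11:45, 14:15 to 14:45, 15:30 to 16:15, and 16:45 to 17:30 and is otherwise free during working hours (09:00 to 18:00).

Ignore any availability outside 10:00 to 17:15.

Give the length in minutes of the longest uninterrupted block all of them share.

Pablo free within 09:00–18:00: 09:30–10:15, 11:45–14:15, 14:45–15:30, 16:15–16:45, 17:30–18:00.
Alice ∩ Pablo: 09:30–10:15, 13:15–13:30, 13:45–14:15, 14:45–15:30, 16:15–16:45, 17:30–18:00.
Restricted to 10:00–17:15: 10:00–10:15, 13:15–13:30, 13:45–14:15, 14:45–15:30, 16:15–16:45.
Common window lengths: 15, 15, 30, 45, 30 min; longest is 45.

45 minutes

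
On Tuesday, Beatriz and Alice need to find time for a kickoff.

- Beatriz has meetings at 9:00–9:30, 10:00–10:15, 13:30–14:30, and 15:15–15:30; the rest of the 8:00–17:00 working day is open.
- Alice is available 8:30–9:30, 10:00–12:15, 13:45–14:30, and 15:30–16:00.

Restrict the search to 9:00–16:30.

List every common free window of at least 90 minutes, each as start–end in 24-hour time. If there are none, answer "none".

Beatriz free within 08:00–17:00: 08:00–09:00, 09:30–10:00, 10:15–13:30, 14:30–15:15, 15:30–17:00.
Beatriz ∩ Alice: 08:30–09:00, 10:15–12:15, 15:30–16:00.
Restricted to 09:00–16:30: 10:15–12:15, 15:30–16:00.
Windows ≥ 90 min: 10:15–12:15.

10:15–12:15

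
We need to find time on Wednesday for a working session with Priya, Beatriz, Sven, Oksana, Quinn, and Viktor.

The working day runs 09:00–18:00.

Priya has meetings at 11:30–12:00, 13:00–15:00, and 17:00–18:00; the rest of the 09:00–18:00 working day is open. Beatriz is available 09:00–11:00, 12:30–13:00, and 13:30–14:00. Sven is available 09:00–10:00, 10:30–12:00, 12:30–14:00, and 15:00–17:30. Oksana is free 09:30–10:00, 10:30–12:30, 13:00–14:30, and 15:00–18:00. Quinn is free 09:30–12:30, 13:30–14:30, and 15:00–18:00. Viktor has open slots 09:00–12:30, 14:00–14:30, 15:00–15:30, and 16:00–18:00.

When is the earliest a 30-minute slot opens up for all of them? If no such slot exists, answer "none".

09:30

Priya free within 09:00–18:00: 09:00–11:30, 12:00–13:00, 15:00–17:00.
Priya ∩ Beatriz: 09:00–11:00, 12:30–13:00.
Priya ∩ Beatriz ∩ Sven: 09:00–10:00, 10:30–11:00, 12:30–13:00.
Priya ∩ Beatriz ∩ Sven ∩ Oksana: 09:30–10:00, 10:30–11:00.
Priya ∩ Beatriz ∩ Sven ∩ Oksana ∩ Quinn: 09:30–10:00, 10:30–11:00.
Priya ∩ Beatriz ∩ Sven ∩ Oksana ∩ Quinn ∩ Viktor: 09:30–10:00, 10:30–11:00.
Windows ≥ 30 min: 09:30–10:00, 10:30–11:00.
Earliest such window starts at 09:30.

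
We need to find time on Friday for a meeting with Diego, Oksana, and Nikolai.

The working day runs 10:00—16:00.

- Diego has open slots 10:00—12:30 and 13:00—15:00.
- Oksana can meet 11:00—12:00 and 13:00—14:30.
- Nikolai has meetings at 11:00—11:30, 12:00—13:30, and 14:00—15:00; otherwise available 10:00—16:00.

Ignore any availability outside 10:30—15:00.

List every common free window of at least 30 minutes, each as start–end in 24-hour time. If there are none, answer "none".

11:30–12:00, 13:30–14:00

Nikolai free within 10:00–16:00: 10:00–11:00, 11:30–12:00, 13:30–14:00, 15:00–16:00.
Diego ∩ Oksana: 11:00–12:00, 13:00–14:30.
Diego ∩ Oksana ∩ Nikolai: 11:30–12:00, 13:30–14:00.
Restricted to 10:30–15:00: 11:30–12:00, 13:30–14:00.
Windows ≥ 30 min: 11:30–12:00, 13:30–14:00.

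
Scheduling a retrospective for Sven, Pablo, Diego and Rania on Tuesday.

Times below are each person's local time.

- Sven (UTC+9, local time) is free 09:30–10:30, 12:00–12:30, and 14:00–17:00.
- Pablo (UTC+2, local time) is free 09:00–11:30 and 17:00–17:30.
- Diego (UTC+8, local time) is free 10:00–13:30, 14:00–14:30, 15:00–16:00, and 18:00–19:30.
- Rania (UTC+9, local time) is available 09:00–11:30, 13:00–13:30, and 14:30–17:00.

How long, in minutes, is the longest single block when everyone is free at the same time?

Sven → UTC: 00:30–01:30, 03:00–03:30, 05:00–08:00.
Pablo → UTC: 07:00–09:30, 15:00–15:30.
Diego → UTC: 02:00–05:30, 06:00–06:30, 07:00–08:00, 10:00–11:30.
Rania → UTC: 00:00–02:30, 04:00–04:30, 05:30–08:00.
Sven ∩ Pablo: 07:00–08:00.
Sven ∩ Pablo ∩ Diego: 07:00–08:00.
Sven ∩ Pablo ∩ Diego ∩ Rania: 07:00–08:00.
Single common window of 60 minutes.

60 minutes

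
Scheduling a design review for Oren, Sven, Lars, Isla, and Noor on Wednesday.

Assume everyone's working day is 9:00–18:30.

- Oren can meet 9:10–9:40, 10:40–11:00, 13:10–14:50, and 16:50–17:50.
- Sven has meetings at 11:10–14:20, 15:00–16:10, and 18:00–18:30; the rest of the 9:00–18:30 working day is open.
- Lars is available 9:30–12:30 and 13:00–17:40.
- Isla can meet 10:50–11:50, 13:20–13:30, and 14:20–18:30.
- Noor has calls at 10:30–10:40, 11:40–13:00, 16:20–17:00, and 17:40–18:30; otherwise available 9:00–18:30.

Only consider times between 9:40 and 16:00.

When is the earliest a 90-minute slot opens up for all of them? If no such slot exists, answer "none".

Sven free within 09:00–18:30: 09:00–11:10, 14:20–15:00, 16:10–18:00.
Noor free within 09:00–18:30: 09:00–10:30, 10:40–11:40, 13:00–16:20, 17:00–17:40.
Oren ∩ Sven: 09:10–09:40, 10:40–11:00, 14:20–14:50, 16:50–17:50.
Oren ∩ Sven ∩ Lars: 09:30–09:40, 10:40–11:00, 14:20–14:50, 16:50–17:40.
Oren ∩ Sven ∩ Lars ∩ Isla: 10:50–11:00, 14:20–14:50, 16:50–17:40.
Oren ∩ Sven ∩ Lars ∩ Isla ∩ Noor: 10:50–11:00, 14:20–14:50, 17:00–17:40.
Restricted to 09:40–16:00: 10:50–11:00, 14:20–14:50.
Windows ≥ 90 min: (none).

none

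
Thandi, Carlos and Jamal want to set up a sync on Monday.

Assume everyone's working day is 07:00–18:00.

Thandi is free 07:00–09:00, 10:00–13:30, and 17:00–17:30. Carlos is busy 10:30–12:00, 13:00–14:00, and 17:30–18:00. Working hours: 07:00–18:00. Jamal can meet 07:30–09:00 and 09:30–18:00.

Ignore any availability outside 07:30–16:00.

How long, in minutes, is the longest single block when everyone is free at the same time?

90 minutes

Carlos free within 07:00–18:00: 07:00–10:30, 12:00–13:00, 14:00–17:30.
Thandi ∩ Carlos: 07:00–09:00, 10:00–10:30, 12:00–13:00, 17:00–17:30.
Thandi ∩ Carlos ∩ Jamal: 07:30–09:00, 10:00–10:30, 12:00–13:00, 17:00–17:30.
Restricted to 07:30–16:00: 07:30–09:00, 10:00–10:30, 12:00–13:00.
Common window lengths: 90, 30, 60 min; longest is 90.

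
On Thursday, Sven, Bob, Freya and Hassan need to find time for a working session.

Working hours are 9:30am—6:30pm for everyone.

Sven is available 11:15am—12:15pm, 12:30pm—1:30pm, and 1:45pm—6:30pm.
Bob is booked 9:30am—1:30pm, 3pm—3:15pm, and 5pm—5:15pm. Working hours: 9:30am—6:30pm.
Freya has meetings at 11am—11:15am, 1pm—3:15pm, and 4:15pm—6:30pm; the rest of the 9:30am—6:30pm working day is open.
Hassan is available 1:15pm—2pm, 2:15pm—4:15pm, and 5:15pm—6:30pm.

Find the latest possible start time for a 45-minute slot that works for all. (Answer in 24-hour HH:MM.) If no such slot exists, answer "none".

15:30

Bob free within 09:30–18:30: 13:30–15:00, 15:15–17:00, 17:15–18:30.
Freya free within 09:30–18:30: 09:30–11:00, 11:15–13:00, 15:15–16:15.
Sven ∩ Bob: 13:45–15:00, 15:15–17:00, 17:15–18:30.
Sven ∩ Bob ∩ Freya: 15:15–16:15.
Sven ∩ Bob ∩ Freya ∩ Hassan: 15:15–16:15.
Windows ≥ 45 min: 15:15–16:15.
Latest start in the last window 15:15–16:15 is 16:15 − 45 min = 15:30.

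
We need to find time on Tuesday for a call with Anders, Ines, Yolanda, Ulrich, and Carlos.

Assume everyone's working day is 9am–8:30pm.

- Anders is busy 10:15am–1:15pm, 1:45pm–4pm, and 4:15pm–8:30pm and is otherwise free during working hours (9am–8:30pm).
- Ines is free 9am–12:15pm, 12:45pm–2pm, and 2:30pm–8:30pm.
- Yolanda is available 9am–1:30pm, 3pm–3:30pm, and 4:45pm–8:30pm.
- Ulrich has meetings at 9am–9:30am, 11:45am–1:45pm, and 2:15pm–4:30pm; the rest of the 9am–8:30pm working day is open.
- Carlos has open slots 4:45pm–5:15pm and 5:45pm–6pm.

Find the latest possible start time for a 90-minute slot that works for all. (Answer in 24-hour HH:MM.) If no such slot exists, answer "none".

none

Anders free within 09:00–20:30: 09:00–10:15, 13:15–13:45, 16:00–16:15.
Ulrich free within 09:00–20:30: 09:30–11:45, 13:45–14:15, 16:30–20:30.
Anders ∩ Ines: 09:00–10:15, 13:15–13:45, 16:00–16:15.
Anders ∩ Ines ∩ Yolanda: 09:00–10:15, 13:15–13:30.
Anders ∩ Ines ∩ Yolanda ∩ Ulrich: 09:30–10:15.
Anders ∩ Ines ∩ Yolanda ∩ Ulrich ∩ Carlos: (none).
Windows ≥ 90 min: (none).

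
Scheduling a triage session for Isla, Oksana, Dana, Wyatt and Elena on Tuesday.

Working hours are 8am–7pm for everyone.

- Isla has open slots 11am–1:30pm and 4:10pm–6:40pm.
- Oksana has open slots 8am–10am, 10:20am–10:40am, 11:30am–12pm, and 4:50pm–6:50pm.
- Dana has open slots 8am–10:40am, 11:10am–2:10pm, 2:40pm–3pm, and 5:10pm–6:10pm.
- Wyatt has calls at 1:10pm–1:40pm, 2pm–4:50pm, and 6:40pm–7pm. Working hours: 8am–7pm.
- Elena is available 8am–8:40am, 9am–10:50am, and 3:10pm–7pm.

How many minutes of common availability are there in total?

60 minutes

Wyatt free within 08:00–19:00: 08:00–13:10, 13:40–14:00, 16:50–18:40.
Isla ∩ Oksana: 11:30–12:00, 16:50–18:40.
Isla ∩ Oksana ∩ Dana: 11:30–12:00, 17:10–18:10.
Isla ∩ Oksana ∩ Dana ∩ Wyatt: 11:30–12:00, 17:10–18:10.
Isla ∩ Oksana ∩ Dana ∩ Wyatt ∩ Elena: 17:10–18:10.
Total common minutes: 60.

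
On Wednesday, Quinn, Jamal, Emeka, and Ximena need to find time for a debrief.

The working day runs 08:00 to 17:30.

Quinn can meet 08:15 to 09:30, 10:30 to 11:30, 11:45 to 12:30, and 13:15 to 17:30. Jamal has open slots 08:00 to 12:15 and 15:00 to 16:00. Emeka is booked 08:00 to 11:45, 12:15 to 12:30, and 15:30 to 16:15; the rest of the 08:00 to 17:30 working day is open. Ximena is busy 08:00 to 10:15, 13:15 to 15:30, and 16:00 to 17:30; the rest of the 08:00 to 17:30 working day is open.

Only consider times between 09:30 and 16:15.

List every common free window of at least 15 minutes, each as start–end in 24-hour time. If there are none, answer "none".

Emeka free within 08:00–17:30: 11:45–12:15, 12:30–15:30, 16:15–17:30.
Ximena free within 08:00–17:30: 10:15–13:15, 15:30–16:00.
Quinn ∩ Jamal: 08:15–09:30, 10:30–11:30, 11:45–12:15, 15:00–16:00.
Quinn ∩ Jamal ∩ Emeka: 11:45–12:15, 15:00–15:30.
Quinn ∩ Jamal ∩ Emeka ∩ Ximena: 11:45–12:15.
Restricted to 09:30–16:15: 11:45–12:15.
Windows ≥ 15 min: 11:45–12:15.

11:45–12:15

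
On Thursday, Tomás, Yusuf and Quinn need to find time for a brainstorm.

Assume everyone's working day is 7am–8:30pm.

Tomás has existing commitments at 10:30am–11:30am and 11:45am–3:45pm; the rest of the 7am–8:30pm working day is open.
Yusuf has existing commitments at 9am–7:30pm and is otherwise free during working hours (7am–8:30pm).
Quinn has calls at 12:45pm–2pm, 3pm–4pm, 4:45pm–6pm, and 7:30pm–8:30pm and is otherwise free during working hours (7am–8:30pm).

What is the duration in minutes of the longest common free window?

120 minutes

Tomás free within 07:00–20:30: 07:00–10:30, 11:30–11:45, 15:45–20:30.
Yusuf free within 07:00–20:30: 07:00–09:00, 19:30–20:30.
Quinn free within 07:00–20:30: 07:00–12:45, 14:00–15:00, 16:00–16:45, 18:00–19:30.
Tomás ∩ Yusuf: 07:00–09:00, 19:30–20:30.
Tomás ∩ Yusuf ∩ Quinn: 07:00–09:00.
Single common window of 120 minutes.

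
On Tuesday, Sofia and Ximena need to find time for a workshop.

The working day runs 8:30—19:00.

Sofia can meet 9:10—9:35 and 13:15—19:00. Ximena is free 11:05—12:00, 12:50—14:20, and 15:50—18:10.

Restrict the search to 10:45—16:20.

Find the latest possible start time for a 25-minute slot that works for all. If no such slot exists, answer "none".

Sofia ∩ Ximena: 13:15–14:20, 15:50–18:10.
Restricted to 10:45–16:20: 13:15–14:20, 15:50–16:20.
Windows ≥ 25 min: 13:15–14:20, 15:50–16:20.
Latest start in the last window 15:50–16:20 is 16:20 − 25 min = 15:55.

15:55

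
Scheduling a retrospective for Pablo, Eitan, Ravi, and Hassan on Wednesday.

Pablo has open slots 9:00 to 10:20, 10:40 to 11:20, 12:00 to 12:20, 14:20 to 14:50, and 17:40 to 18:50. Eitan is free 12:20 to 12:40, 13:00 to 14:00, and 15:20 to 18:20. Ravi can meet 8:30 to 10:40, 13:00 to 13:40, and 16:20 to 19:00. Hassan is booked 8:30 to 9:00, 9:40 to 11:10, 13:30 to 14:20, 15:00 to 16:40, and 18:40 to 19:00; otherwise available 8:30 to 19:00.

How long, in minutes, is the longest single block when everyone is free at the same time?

40 minutes

Hassan free within 08:30–19:00: 09:00–09:40, 11:10–13:30, 14:20–15:00, 16:40–18:40.
Pablo ∩ Eitan: 17:40–18:20.
Pablo ∩ Eitan ∩ Ravi: 17:40–18:20.
Pablo ∩ Eitan ∩ Ravi ∩ Hassan: 17:40–18:20.
Single common window of 40 minutes.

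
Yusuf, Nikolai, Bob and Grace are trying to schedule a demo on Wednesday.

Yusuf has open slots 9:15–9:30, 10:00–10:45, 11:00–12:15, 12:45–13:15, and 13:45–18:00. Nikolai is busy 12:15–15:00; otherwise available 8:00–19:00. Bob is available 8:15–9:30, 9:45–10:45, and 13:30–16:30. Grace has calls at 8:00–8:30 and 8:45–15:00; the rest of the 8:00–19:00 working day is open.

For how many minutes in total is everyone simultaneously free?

Nikolai free within 08:00–19:00: 08:00–12:15, 15:00–19:00.
Grace free within 08:00–19:00: 08:30–08:45, 15:00–19:00.
Yusuf ∩ Nikolai: 09:15–09:30, 10:00–10:45, 11:00–12:15, 15:00–18:00.
Yusuf ∩ Nikolai ∩ Bob: 09:15–09:30, 10:00–10:45, 15:00–16:30.
Yusuf ∩ Nikolai ∩ Bob ∩ Grace: 15:00–16:30.
Total common minutes: 90.

90 minutes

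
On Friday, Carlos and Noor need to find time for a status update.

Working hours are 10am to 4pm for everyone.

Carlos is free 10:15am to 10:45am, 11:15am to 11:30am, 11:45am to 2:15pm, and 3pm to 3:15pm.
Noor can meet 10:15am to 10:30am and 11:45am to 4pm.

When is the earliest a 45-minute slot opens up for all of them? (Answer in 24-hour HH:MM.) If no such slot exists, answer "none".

Carlos ∩ Noor: 10:15–10:30, 11:45–14:15, 15:00–15:15.
Windows ≥ 45 min: 11:45–14:15.
Earliest such window starts at 11:45.

11:45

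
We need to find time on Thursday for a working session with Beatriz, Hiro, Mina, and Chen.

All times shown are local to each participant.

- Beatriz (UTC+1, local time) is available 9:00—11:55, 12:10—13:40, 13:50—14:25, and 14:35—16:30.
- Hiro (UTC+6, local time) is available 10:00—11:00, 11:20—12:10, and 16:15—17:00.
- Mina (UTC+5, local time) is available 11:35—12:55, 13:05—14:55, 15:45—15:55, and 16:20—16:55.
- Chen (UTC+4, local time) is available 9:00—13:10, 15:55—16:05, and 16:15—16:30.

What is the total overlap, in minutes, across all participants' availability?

Beatriz → UTC: 08:00–10:55, 11:10–12:40, 12:50–13:25, 13:35–15:30.
Hiro → UTC: 04:00–05:00, 05:20–06:10, 10:15–11:00.
Mina → UTC: 06:35–07:55, 08:05–09:55, 10:45–10:55, 11:20–11:55.
Chen → UTC: 05:00–09:10, 11:55–12:05, 12:15–12:30.
Beatriz ∩ Hiro: 10:15–10:55.
Beatriz ∩ Hiro ∩ Mina: 10:45–10:55.
Beatriz ∩ Hiro ∩ Mina ∩ Chen: (none).
Total common minutes: 0.

0 minutes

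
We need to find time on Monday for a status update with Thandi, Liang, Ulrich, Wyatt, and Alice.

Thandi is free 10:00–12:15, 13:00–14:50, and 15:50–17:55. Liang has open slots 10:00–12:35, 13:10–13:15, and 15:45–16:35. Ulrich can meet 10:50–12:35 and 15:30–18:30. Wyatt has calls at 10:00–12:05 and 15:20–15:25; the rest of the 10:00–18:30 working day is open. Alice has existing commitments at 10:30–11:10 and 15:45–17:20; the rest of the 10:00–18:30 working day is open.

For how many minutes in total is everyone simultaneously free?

Wyatt free within 10:00–18:30: 12:05–15:20, 15:25–18:30.
Alice free within 10:00–18:30: 10:00–10:30, 11:10–15:45, 17:20–18:30.
Thandi ∩ Liang: 10:00–12:15, 13:10–13:15, 15:50–16:35.
Thandi ∩ Liang ∩ Ulrich: 10:50–12:15, 15:50–16:35.
Thandi ∩ Liang ∩ Ulrich ∩ Wyatt: 12:05–12:15, 15:50–16:35.
Thandi ∩ Liang ∩ Ulrich ∩ Wyatt ∩ Alice: 12:05–12:15.
Total common minutes: 10.

10 minutes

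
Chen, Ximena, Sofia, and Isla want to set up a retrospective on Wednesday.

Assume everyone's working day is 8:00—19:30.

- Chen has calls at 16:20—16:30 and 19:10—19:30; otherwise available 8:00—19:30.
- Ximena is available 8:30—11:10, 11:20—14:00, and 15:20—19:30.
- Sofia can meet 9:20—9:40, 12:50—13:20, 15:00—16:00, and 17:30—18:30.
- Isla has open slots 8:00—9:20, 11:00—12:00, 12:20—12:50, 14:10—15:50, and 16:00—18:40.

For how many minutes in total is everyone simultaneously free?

Chen free within 08:00–19:30: 08:00–16:20, 16:30–19:10.
Chen ∩ Ximena: 08:30–11:10, 11:20–14:00, 15:20–16:20, 16:30–19:10.
Chen ∩ Ximena ∩ Sofia: 09:20–09:40, 12:50–13:20, 15:20–16:00, 17:30–18:30.
Chen ∩ Ximena ∩ Sofia ∩ Isla: 15:20–15:50, 17:30–18:30.
Total common minutes: 30 + 60 = 90.

90 minutes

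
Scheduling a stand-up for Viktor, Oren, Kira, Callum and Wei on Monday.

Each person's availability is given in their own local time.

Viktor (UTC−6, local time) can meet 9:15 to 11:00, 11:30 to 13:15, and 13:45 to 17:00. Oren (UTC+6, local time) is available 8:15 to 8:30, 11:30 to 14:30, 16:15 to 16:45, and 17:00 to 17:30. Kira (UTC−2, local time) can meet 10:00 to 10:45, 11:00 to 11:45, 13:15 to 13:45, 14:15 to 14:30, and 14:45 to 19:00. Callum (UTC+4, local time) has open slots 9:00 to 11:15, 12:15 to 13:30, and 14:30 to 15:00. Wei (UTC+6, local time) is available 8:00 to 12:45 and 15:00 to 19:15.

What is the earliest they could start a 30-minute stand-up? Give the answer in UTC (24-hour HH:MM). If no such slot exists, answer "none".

none

Viktor → UTC: 15:15–17:00, 17:30–19:15, 19:45–23:00.
Oren → UTC: 02:15–02:30, 05:30–08:30, 10:15–10:45, 11:00–11:30.
Kira → UTC: 12:00–12:45, 13:00–13:45, 15:15–15:45, 16:15–16:30, 16:45–21:00.
Callum → UTC: 05:00–07:15, 08:15–09:30, 10:30–11:00.
Wei → UTC: 02:00–06:45, 09:00–13:15.
Viktor ∩ Oren: (none).
Viktor ∩ Oren ∩ Kira: (none).
Viktor ∩ Oren ∩ Kira ∩ Callum: (none).
Viktor ∩ Oren ∩ Kira ∩ Callum ∩ Wei: (none).
Windows ≥ 30 min: (none).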